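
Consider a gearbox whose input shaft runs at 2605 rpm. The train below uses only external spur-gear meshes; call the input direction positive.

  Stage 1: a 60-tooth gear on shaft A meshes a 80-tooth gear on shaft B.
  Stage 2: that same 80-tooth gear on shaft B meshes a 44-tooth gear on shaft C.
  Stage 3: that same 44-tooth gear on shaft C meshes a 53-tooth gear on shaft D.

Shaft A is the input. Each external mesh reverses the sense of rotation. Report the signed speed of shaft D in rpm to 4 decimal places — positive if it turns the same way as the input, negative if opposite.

-2949.0566 rpm (opposite to input, |ω| = 2949.0566 rpm)

Stage 1 [60T→80T]: ω = 2605.0000×60/80 = 1953.7500 rpm, dir flips to −; running = −1953.7500
Stage 2 [80T→44T]: ω = 1953.7500×80/44 = 3552.2727 rpm, dir flips to +; running = +3552.2727
Stage 3 [44T→53T]: ω = 3552.2727×44/53 = 2949.0566 rpm, dir flips to −; running = −2949.0566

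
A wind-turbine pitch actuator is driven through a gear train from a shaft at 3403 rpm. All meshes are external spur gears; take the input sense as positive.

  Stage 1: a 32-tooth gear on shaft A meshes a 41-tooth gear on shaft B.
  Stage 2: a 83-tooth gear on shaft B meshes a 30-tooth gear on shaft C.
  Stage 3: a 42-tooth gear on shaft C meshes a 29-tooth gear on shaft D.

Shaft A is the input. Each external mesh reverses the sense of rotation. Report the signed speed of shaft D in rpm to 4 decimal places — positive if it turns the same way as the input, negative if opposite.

Stage 1 [32T→41T]: ω = 3403.0000×32/41 = 2656.0000 rpm, dir flips to −; running = −2656.0000
Stage 2 [83T→30T]: ω = 2656.0000×83/30 = 7348.2667 rpm, dir flips to +; running = +7348.2667
Stage 3 [42T→29T]: ω = 7348.2667×42/29 = 10642.3172 rpm, dir flips to −; running = −10642.3172

-10642.3172 rpm (opposite to input, |ω| = 10642.3172 rpm)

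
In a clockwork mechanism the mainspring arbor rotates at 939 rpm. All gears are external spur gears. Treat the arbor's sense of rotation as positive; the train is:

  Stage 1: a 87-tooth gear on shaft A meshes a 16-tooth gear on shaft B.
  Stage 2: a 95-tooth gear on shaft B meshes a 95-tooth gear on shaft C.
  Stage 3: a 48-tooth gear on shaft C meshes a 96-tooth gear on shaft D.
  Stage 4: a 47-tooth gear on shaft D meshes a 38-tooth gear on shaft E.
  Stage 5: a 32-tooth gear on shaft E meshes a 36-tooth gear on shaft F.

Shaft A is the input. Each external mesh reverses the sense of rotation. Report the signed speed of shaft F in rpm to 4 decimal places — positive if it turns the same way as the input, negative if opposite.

Stage 1 [87T→16T]: ω = 939.0000×87/16 = 5105.8125 rpm, dir flips to −; running = −5105.8125
Stage 2 [95T→95T]: ω = 5105.8125×95/95 = 5105.8125 rpm, dir flips to +; running = +5105.8125
Stage 3 [48T→96T]: ω = 5105.8125×48/96 = 2552.9062 rpm, dir flips to −; running = −2552.9062
Stage 4 [47T→38T]: ω = 2552.9062×47/38 = 3157.5419 rpm, dir flips to +; running = +3157.5419
Stage 5 [32T→36T]: ω = 3157.5419×32/36 = 2806.7039 rpm, dir flips to −; running = −2806.7039

-2806.7039 rpm (opposite to input, |ω| = 2806.7039 rpm)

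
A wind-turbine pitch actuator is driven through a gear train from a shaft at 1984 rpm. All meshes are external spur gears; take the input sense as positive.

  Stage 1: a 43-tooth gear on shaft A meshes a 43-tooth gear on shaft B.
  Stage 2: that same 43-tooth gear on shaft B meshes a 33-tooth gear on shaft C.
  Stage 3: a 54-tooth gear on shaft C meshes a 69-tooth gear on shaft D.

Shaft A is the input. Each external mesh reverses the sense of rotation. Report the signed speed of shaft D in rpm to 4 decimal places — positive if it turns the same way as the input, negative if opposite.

Stage 1 [43T→43T]: ω = 1984.0000×43/43 = 1984.0000 rpm, dir flips to −; running = −1984.0000
Stage 2 [43T→33T]: ω = 1984.0000×43/33 = 2585.2121 rpm, dir flips to +; running = +2585.2121
Stage 3 [54T→69T]: ω = 2585.2121×54/69 = 2023.2095 rpm, dir flips to −; running = −2023.2095

-2023.2095 rpm (opposite to input, |ω| = 2023.2095 rpm)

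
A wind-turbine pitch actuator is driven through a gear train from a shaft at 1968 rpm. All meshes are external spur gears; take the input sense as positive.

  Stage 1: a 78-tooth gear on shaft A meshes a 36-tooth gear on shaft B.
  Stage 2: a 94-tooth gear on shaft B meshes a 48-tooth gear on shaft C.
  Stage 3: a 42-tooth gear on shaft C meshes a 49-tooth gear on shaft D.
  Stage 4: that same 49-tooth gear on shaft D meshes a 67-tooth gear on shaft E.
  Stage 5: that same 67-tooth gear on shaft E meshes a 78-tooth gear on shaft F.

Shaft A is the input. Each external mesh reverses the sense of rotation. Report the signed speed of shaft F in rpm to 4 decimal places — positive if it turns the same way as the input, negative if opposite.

-4496.3333 rpm (opposite to input, |ω| = 4496.3333 rpm)

Stage 1 [78T→36T]: ω = 1968.0000×78/36 = 4264.0000 rpm, dir flips to −; running = −4264.0000
Stage 2 [94T→48T]: ω = 4264.0000×94/48 = 8350.3333 rpm, dir flips to +; running = +8350.3333
Stage 3 [42T→49T]: ω = 8350.3333×42/49 = 7157.4286 rpm, dir flips to −; running = −7157.4286
Stage 4 [49T→67T]: ω = 7157.4286×49/67 = 5234.5373 rpm, dir flips to +; running = +5234.5373
Stage 5 [67T→78T]: ω = 5234.5373×67/78 = 4496.3333 rpm, dir flips to −; running = −4496.3333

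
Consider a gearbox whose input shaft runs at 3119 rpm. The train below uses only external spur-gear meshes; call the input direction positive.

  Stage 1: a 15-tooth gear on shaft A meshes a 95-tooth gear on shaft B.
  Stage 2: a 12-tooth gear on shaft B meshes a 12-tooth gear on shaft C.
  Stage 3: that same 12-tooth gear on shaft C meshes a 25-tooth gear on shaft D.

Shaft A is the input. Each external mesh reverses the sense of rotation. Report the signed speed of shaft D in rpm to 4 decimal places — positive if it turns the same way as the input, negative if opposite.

Stage 1 [15T→95T]: ω = 3119.0000×15/95 = 492.4737 rpm, dir flips to −; running = −492.4737
Stage 2 [12T→12T]: ω = 492.4737×12/12 = 492.4737 rpm, dir flips to +; running = +492.4737
Stage 3 [12T→25T]: ω = 492.4737×12/25 = 236.3874 rpm, dir flips to −; running = −236.3874

-236.3874 rpm (opposite to input, |ω| = 236.3874 rpm)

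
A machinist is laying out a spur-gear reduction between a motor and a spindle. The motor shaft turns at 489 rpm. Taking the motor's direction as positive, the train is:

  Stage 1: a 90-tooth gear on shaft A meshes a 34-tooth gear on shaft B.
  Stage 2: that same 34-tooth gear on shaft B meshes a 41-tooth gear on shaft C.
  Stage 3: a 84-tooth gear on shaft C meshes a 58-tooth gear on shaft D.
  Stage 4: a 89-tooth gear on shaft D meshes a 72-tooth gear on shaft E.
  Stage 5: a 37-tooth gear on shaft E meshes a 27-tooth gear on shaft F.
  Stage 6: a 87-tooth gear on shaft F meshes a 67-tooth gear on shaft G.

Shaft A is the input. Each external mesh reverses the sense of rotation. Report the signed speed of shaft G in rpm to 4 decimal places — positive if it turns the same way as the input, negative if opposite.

+3419.4694 rpm (same as input, |ω| = 3419.4694 rpm)

Stage 1 [90T→34T]: ω = 489.0000×90/34 = 1294.4118 rpm, dir flips to −; running = −1294.4118
Stage 2 [34T→41T]: ω = 1294.4118×34/41 = 1073.4146 rpm, dir flips to +; running = +1073.4146
Stage 3 [84T→58T]: ω = 1073.4146×84/58 = 1554.6005 rpm, dir flips to −; running = −1554.6005
Stage 4 [89T→72T]: ω = 1554.6005×89/72 = 1921.6590 rpm, dir flips to +; running = +1921.6590
Stage 5 [37T→27T]: ω = 1921.6590×37/27 = 2633.3845 rpm, dir flips to −; running = −2633.3845
Stage 6 [87T→67T]: ω = 2633.3845×87/67 = 3419.4694 rpm, dir flips to +; running = +3419.4694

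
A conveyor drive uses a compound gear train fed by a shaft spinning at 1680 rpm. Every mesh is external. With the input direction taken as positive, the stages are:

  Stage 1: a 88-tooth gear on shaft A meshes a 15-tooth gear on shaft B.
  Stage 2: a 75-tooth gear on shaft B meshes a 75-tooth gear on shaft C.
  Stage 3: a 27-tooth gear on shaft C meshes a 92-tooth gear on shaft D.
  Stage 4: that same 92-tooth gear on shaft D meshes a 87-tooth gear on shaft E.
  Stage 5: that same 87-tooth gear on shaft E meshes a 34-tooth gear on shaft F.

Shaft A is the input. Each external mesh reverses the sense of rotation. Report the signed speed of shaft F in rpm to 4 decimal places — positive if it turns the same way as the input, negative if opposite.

Stage 1 [88T→15T]: ω = 1680.0000×88/15 = 9856.0000 rpm, dir flips to −; running = −9856.0000
Stage 2 [75T→75T]: ω = 9856.0000×75/75 = 9856.0000 rpm, dir flips to +; running = +9856.0000
Stage 3 [27T→92T]: ω = 9856.0000×27/92 = 2892.5217 rpm, dir flips to −; running = −2892.5217
Stage 4 [92T→87T]: ω = 2892.5217×92/87 = 3058.7586 rpm, dir flips to +; running = +3058.7586
Stage 5 [87T→34T]: ω = 3058.7586×87/34 = 7826.8235 rpm, dir flips to −; running = −7826.8235

-7826.8235 rpm (opposite to input, |ω| = 7826.8235 rpm)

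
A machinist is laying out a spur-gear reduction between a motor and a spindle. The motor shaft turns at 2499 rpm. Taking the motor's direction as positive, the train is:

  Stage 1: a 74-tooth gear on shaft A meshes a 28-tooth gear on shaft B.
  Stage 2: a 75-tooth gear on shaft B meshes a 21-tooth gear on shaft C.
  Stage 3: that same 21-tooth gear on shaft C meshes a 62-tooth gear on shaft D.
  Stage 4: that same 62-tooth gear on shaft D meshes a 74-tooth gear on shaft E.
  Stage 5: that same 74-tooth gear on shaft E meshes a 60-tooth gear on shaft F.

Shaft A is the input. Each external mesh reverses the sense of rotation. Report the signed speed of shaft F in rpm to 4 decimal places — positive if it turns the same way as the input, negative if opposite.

-8255.6250 rpm (opposite to input, |ω| = 8255.6250 rpm)

Stage 1 [74T→28T]: ω = 2499.0000×74/28 = 6604.5000 rpm, dir flips to −; running = −6604.5000
Stage 2 [75T→21T]: ω = 6604.5000×75/21 = 23587.5000 rpm, dir flips to +; running = +23587.5000
Stage 3 [21T→62T]: ω = 23587.5000×21/62 = 7989.3145 rpm, dir flips to −; running = −7989.3145
Stage 4 [62T→74T]: ω = 7989.3145×62/74 = 6693.7500 rpm, dir flips to +; running = +6693.7500
Stage 5 [74T→60T]: ω = 6693.7500×74/60 = 8255.6250 rpm, dir flips to −; running = −8255.6250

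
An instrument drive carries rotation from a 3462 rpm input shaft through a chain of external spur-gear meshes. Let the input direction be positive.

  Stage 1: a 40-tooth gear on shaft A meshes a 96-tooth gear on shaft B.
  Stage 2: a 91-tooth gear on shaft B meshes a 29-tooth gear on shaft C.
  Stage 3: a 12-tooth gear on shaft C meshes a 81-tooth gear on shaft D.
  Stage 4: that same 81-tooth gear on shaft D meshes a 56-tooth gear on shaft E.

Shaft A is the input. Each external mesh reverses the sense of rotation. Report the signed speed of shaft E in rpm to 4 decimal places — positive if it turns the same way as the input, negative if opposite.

Stage 1 [40T→96T]: ω = 3462.0000×40/96 = 1442.5000 rpm, dir flips to −; running = −1442.5000
Stage 2 [91T→29T]: ω = 1442.5000×91/29 = 4526.4655 rpm, dir flips to +; running = +4526.4655
Stage 3 [12T→81T]: ω = 4526.4655×12/81 = 670.5875 rpm, dir flips to −; running = −670.5875
Stage 4 [81T→56T]: ω = 670.5875×81/56 = 969.9569 rpm, dir flips to +; running = +969.9569

+969.9569 rpm (same as input, |ω| = 969.9569 rpm)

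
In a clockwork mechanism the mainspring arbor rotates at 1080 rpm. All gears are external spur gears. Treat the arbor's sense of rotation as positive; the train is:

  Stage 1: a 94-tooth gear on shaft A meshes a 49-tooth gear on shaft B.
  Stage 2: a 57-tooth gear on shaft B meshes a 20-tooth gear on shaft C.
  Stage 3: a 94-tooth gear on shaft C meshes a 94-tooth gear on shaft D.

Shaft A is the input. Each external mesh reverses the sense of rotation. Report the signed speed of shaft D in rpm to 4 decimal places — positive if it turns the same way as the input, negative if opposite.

Stage 1 [94T→49T]: ω = 1080.0000×94/49 = 2071.8367 rpm, dir flips to −; running = −2071.8367
Stage 2 [57T→20T]: ω = 2071.8367×57/20 = 5904.7347 rpm, dir flips to +; running = +5904.7347
Stage 3 [94T→94T]: ω = 5904.7347×94/94 = 5904.7347 rpm, dir flips to −; running = −5904.7347

-5904.7347 rpm (opposite to input, |ω| = 5904.7347 rpm)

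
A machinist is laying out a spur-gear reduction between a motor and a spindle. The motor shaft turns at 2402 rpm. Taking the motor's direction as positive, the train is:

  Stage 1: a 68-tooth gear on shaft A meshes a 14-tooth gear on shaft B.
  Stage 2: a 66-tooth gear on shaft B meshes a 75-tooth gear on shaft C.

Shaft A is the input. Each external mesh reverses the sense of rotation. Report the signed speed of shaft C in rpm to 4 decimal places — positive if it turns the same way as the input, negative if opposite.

Stage 1 [68T→14T]: ω = 2402.0000×68/14 = 11666.8571 rpm, dir flips to −; running = −11666.8571
Stage 2 [66T→75T]: ω = 11666.8571×66/75 = 10266.8343 rpm, dir flips to +; running = +10266.8343

+10266.8343 rpm (same as input, |ω| = 10266.8343 rpm)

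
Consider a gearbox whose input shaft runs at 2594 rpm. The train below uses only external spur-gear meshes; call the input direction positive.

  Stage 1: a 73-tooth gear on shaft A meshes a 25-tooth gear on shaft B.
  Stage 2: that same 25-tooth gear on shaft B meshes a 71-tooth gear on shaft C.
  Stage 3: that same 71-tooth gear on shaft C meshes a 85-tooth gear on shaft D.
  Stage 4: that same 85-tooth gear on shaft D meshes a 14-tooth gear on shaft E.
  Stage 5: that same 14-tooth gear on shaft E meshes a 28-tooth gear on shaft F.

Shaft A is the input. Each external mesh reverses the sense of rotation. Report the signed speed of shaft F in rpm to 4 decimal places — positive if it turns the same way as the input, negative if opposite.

Stage 1 [73T→25T]: ω = 2594.0000×73/25 = 7574.4800 rpm, dir flips to −; running = −7574.4800
Stage 2 [25T→71T]: ω = 7574.4800×25/71 = 2667.0704 rpm, dir flips to +; running = +2667.0704
Stage 3 [71T→85T]: ω = 2667.0704×71/85 = 2227.7882 rpm, dir flips to −; running = −2227.7882
Stage 4 [85T→14T]: ω = 2227.7882×85/14 = 13525.8571 rpm, dir flips to +; running = +13525.8571
Stage 5 [14T→28T]: ω = 13525.8571×14/28 = 6762.9286 rpm, dir flips to −; running = −6762.9286

-6762.9286 rpm (opposite to input, |ω| = 6762.9286 rpm)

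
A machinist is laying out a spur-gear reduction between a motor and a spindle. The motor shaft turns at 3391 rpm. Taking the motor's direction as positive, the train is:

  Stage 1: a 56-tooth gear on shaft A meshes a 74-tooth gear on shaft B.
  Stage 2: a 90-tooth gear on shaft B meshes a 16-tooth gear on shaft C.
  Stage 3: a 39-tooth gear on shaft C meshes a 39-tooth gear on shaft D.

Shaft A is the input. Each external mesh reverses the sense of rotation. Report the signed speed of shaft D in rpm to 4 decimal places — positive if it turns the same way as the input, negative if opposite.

Stage 1 [56T→74T]: ω = 3391.0000×56/74 = 2566.1622 rpm, dir flips to −; running = −2566.1622
Stage 2 [90T→16T]: ω = 2566.1622×90/16 = 14434.6622 rpm, dir flips to +; running = +14434.6622
Stage 3 [39T→39T]: ω = 14434.6622×39/39 = 14434.6622 rpm, dir flips to −; running = −14434.6622

-14434.6622 rpm (opposite to input, |ω| = 14434.6622 rpm)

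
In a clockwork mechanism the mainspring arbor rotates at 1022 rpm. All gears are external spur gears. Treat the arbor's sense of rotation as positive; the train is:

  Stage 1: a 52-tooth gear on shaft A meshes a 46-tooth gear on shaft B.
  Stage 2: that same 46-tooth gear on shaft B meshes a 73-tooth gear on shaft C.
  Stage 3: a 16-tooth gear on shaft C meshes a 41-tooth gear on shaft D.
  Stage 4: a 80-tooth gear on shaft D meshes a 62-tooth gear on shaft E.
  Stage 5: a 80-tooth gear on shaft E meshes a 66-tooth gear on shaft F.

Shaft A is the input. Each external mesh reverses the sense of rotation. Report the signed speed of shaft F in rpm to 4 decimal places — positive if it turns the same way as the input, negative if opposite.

Stage 1 [52T→46T]: ω = 1022.0000×52/46 = 1155.3043 rpm, dir flips to −; running = −1155.3043
Stage 2 [46T→73T]: ω = 1155.3043×46/73 = 728.0000 rpm, dir flips to +; running = +728.0000
Stage 3 [16T→41T]: ω = 728.0000×16/41 = 284.0976 rpm, dir flips to −; running = −284.0976
Stage 4 [80T→62T]: ω = 284.0976×80/62 = 366.5775 rpm, dir flips to +; running = +366.5775
Stage 5 [80T→66T]: ω = 366.5775×80/66 = 444.3364 rpm, dir flips to −; running = −444.3364

-444.3364 rpm (opposite to input, |ω| = 444.3364 rpm)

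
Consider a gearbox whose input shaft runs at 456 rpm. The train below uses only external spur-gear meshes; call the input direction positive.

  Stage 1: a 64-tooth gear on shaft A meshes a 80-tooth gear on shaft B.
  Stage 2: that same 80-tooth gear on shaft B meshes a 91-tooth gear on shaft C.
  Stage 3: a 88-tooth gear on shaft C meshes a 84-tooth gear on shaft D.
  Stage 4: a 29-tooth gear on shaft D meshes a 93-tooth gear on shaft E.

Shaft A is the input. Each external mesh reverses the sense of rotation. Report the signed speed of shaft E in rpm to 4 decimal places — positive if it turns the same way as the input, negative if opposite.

+104.7664 rpm (same as input, |ω| = 104.7664 rpm)

Stage 1 [64T→80T]: ω = 456.0000×64/80 = 364.8000 rpm, dir flips to −; running = −364.8000
Stage 2 [80T→91T]: ω = 364.8000×80/91 = 320.7033 rpm, dir flips to +; running = +320.7033
Stage 3 [88T→84T]: ω = 320.7033×88/84 = 335.9749 rpm, dir flips to −; running = −335.9749
Stage 4 [29T→93T]: ω = 335.9749×29/93 = 104.7664 rpm, dir flips to +; running = +104.7664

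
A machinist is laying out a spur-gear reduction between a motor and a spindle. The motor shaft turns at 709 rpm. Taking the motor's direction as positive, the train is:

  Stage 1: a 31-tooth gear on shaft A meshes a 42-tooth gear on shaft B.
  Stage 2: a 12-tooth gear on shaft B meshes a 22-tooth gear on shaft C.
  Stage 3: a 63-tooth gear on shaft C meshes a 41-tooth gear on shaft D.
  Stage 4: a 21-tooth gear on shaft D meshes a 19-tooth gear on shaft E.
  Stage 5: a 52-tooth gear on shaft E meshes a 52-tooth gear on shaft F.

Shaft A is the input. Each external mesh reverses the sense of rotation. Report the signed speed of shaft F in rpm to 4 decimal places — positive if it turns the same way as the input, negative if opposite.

Stage 1 [31T→42T]: ω = 709.0000×31/42 = 523.3095 rpm, dir flips to −; running = −523.3095
Stage 2 [12T→22T]: ω = 523.3095×12/22 = 285.4416 rpm, dir flips to +; running = +285.4416
Stage 3 [63T→41T]: ω = 285.4416×63/41 = 438.6053 rpm, dir flips to −; running = −438.6053
Stage 4 [21T→19T]: ω = 438.6053×21/19 = 484.7743 rpm, dir flips to +; running = +484.7743
Stage 5 [52T→52T]: ω = 484.7743×52/52 = 484.7743 rpm, dir flips to −; running = −484.7743

-484.7743 rpm (opposite to input, |ω| = 484.7743 rpm)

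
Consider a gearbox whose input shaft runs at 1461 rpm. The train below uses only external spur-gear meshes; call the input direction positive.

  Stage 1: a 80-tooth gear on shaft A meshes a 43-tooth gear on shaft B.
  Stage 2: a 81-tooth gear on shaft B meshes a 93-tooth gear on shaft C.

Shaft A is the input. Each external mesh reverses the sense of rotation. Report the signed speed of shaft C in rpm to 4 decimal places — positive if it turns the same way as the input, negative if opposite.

Stage 1 [80T→43T]: ω = 1461.0000×80/43 = 2718.1395 rpm, dir flips to −; running = −2718.1395
Stage 2 [81T→93T]: ω = 2718.1395×81/93 = 2367.4119 rpm, dir flips to +; running = +2367.4119

+2367.4119 rpm (same as input, |ω| = 2367.4119 rpm)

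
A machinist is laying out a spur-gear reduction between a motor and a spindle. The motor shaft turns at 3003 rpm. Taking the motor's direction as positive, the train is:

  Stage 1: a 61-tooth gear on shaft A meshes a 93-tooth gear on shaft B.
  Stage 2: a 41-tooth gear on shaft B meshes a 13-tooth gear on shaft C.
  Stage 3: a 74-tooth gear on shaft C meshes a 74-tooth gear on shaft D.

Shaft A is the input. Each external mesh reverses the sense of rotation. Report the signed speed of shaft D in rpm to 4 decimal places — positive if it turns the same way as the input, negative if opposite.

-6212.1613 rpm (opposite to input, |ω| = 6212.1613 rpm)

Stage 1 [61T→93T]: ω = 3003.0000×61/93 = 1969.7097 rpm, dir flips to −; running = −1969.7097
Stage 2 [41T→13T]: ω = 1969.7097×41/13 = 6212.1613 rpm, dir flips to +; running = +6212.1613
Stage 3 [74T→74T]: ω = 6212.1613×74/74 = 6212.1613 rpm, dir flips to −; running = −6212.1613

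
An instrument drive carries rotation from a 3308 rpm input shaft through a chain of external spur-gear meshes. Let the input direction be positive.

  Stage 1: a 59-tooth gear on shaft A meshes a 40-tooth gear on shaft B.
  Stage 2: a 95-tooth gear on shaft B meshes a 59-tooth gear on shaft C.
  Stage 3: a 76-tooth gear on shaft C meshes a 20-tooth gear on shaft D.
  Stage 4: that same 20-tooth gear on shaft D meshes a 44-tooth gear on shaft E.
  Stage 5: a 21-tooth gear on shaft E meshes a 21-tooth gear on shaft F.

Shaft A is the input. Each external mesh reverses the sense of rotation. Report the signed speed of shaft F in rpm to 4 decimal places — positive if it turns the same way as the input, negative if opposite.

-13570.3182 rpm (opposite to input, |ω| = 13570.3182 rpm)

Stage 1 [59T→40T]: ω = 3308.0000×59/40 = 4879.3000 rpm, dir flips to −; running = −4879.3000
Stage 2 [95T→59T]: ω = 4879.3000×95/59 = 7856.5000 rpm, dir flips to +; running = +7856.5000
Stage 3 [76T→20T]: ω = 7856.5000×76/20 = 29854.7000 rpm, dir flips to −; running = −29854.7000
Stage 4 [20T→44T]: ω = 29854.7000×20/44 = 13570.3182 rpm, dir flips to +; running = +13570.3182
Stage 5 [21T→21T]: ω = 13570.3182×21/21 = 13570.3182 rpm, dir flips to −; running = −13570.3182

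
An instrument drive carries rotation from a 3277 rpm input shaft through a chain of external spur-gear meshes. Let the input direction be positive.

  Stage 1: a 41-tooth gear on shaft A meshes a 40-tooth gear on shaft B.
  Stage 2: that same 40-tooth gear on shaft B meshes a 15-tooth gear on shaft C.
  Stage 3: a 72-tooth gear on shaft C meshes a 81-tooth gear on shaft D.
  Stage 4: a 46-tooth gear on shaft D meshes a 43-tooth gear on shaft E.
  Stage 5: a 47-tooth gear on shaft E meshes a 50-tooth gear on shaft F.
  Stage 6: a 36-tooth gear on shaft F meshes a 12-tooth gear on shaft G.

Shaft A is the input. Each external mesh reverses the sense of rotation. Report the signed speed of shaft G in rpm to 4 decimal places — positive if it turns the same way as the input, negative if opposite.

Stage 1 [41T→40T]: ω = 3277.0000×41/40 = 3358.9250 rpm, dir flips to −; running = −3358.9250
Stage 2 [40T→15T]: ω = 3358.9250×40/15 = 8957.1333 rpm, dir flips to +; running = +8957.1333
Stage 3 [72T→81T]: ω = 8957.1333×72/81 = 7961.8963 rpm, dir flips to −; running = −7961.8963
Stage 4 [46T→43T]: ω = 7961.8963×46/43 = 8517.3774 rpm, dir flips to +; running = +8517.3774
Stage 5 [47T→50T]: ω = 8517.3774×47/50 = 8006.3348 rpm, dir flips to −; running = −8006.3348
Stage 6 [36T→12T]: ω = 8006.3348×36/12 = 24019.0044 rpm, dir flips to +; running = +24019.0044

+24019.0044 rpm (same as input, |ω| = 24019.0044 rpm)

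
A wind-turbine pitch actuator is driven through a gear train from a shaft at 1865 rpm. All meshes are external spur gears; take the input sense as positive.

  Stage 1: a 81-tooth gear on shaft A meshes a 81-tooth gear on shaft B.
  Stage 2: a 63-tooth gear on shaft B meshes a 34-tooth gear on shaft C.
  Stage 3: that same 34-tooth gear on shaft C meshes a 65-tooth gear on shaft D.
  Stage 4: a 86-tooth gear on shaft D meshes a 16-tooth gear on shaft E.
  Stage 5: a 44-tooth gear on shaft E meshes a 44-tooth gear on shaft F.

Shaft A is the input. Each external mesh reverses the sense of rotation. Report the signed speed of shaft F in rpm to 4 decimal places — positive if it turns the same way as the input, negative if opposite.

Stage 1 [81T→81T]: ω = 1865.0000×81/81 = 1865.0000 rpm, dir flips to −; running = −1865.0000
Stage 2 [63T→34T]: ω = 1865.0000×63/34 = 3455.7353 rpm, dir flips to +; running = +3455.7353
Stage 3 [34T→65T]: ω = 3455.7353×34/65 = 1807.6154 rpm, dir flips to −; running = −1807.6154
Stage 4 [86T→16T]: ω = 1807.6154×86/16 = 9715.9327 rpm, dir flips to +; running = +9715.9327
Stage 5 [44T→44T]: ω = 9715.9327×44/44 = 9715.9327 rpm, dir flips to −; running = −9715.9327

-9715.9327 rpm (opposite to input, |ω| = 9715.9327 rpm)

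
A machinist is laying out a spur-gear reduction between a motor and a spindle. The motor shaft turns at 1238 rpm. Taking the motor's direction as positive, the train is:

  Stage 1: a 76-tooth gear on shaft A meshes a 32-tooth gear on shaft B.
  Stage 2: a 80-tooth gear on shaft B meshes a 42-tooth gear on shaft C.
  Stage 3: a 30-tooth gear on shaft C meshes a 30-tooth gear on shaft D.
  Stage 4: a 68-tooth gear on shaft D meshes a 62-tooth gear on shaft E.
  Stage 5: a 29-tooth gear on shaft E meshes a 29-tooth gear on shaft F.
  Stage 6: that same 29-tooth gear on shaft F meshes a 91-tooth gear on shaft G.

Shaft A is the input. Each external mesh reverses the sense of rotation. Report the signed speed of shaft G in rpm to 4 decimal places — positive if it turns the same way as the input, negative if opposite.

Stage 1 [76T→32T]: ω = 1238.0000×76/32 = 2940.2500 rpm, dir flips to −; running = −2940.2500
Stage 2 [80T→42T]: ω = 2940.2500×80/42 = 5600.4762 rpm, dir flips to +; running = +5600.4762
Stage 3 [30T→30T]: ω = 5600.4762×30/30 = 5600.4762 rpm, dir flips to −; running = −5600.4762
Stage 4 [68T→62T]: ω = 5600.4762×68/62 = 6142.4578 rpm, dir flips to +; running = +6142.4578
Stage 5 [29T→29T]: ω = 6142.4578×29/29 = 6142.4578 rpm, dir flips to −; running = −6142.4578
Stage 6 [29T→91T]: ω = 6142.4578×29/91 = 1957.4865 rpm, dir flips to +; running = +1957.4865

+1957.4865 rpm (same as input, |ω| = 1957.4865 rpm)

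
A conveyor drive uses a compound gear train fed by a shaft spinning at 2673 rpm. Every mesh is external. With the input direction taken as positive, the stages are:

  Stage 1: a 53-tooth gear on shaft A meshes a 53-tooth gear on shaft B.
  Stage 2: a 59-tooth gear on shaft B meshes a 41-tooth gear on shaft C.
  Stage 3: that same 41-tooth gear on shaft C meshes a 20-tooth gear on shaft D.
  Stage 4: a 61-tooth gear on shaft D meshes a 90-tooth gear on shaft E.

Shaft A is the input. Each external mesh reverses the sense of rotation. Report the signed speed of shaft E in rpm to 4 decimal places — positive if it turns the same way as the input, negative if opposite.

Stage 1 [53T→53T]: ω = 2673.0000×53/53 = 2673.0000 rpm, dir flips to −; running = −2673.0000
Stage 2 [59T→41T]: ω = 2673.0000×59/41 = 3846.5122 rpm, dir flips to +; running = +3846.5122
Stage 3 [41T→20T]: ω = 3846.5122×41/20 = 7885.3500 rpm, dir flips to −; running = −7885.3500
Stage 4 [61T→90T]: ω = 7885.3500×61/90 = 5344.5150 rpm, dir flips to +; running = +5344.5150

+5344.5150 rpm (same as input, |ω| = 5344.5150 rpm)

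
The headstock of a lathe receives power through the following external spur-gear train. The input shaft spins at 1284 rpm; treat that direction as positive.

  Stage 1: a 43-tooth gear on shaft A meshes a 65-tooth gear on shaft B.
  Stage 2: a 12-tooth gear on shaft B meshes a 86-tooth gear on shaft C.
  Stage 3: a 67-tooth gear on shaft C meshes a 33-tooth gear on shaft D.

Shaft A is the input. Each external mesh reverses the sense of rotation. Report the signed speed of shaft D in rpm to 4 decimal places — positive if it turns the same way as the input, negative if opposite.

Stage 1 [43T→65T]: ω = 1284.0000×43/65 = 849.4154 rpm, dir flips to −; running = −849.4154
Stage 2 [12T→86T]: ω = 849.4154×12/86 = 118.5231 rpm, dir flips to +; running = +118.5231
Stage 3 [67T→33T]: ω = 118.5231×67/33 = 240.6378 rpm, dir flips to −; running = −240.6378

-240.6378 rpm (opposite to input, |ω| = 240.6378 rpm)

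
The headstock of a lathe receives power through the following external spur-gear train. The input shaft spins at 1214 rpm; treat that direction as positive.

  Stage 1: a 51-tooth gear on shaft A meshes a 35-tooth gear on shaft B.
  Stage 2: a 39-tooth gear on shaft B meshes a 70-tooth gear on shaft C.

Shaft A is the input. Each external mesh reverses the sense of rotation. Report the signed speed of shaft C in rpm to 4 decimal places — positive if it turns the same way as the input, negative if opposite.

Stage 1 [51T→35T]: ω = 1214.0000×51/35 = 1768.9714 rpm, dir flips to −; running = −1768.9714
Stage 2 [39T→70T]: ω = 1768.9714×39/70 = 985.5698 rpm, dir flips to +; running = +985.5698

+985.5698 rpm (same as input, |ω| = 985.5698 rpm)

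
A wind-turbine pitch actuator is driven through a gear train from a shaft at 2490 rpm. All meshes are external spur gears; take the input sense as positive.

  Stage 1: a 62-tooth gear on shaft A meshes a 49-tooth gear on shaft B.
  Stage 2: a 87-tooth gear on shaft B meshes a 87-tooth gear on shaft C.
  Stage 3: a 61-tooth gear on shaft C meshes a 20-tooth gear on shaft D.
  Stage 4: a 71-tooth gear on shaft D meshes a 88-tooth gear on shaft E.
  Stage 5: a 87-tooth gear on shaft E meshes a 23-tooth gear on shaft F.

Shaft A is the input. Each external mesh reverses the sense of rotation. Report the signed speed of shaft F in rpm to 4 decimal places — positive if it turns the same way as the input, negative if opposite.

Stage 1 [62T→49T]: ω = 2490.0000×62/49 = 3150.6122 rpm, dir flips to −; running = −3150.6122
Stage 2 [87T→87T]: ω = 3150.6122×87/87 = 3150.6122 rpm, dir flips to +; running = +3150.6122
Stage 3 [61T→20T]: ω = 3150.6122×61/20 = 9609.3673 rpm, dir flips to −; running = −9609.3673
Stage 4 [71T→88T]: ω = 9609.3673×71/88 = 7753.0123 rpm, dir flips to +; running = +7753.0123
Stage 5 [87T→23T]: ω = 7753.0123×87/23 = 29326.6117 rpm, dir flips to −; running = −29326.6117

-29326.6117 rpm (opposite to input, |ω| = 29326.6117 rpm)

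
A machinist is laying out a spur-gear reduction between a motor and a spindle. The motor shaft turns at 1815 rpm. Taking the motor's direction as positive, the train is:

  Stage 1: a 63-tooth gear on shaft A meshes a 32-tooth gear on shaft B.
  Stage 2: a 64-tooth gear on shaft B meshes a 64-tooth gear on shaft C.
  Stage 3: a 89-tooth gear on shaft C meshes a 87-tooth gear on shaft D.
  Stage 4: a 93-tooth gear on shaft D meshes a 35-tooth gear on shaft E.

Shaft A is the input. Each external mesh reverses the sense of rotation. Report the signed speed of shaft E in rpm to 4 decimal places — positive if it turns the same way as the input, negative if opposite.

+9712.9881 rpm (same as input, |ω| = 9712.9881 rpm)

Stage 1 [63T→32T]: ω = 1815.0000×63/32 = 3573.2812 rpm, dir flips to −; running = −3573.2812
Stage 2 [64T→64T]: ω = 3573.2812×64/64 = 3573.2812 rpm, dir flips to +; running = +3573.2812
Stage 3 [89T→87T]: ω = 3573.2812×89/87 = 3655.4256 rpm, dir flips to −; running = −3655.4256
Stage 4 [93T→35T]: ω = 3655.4256×93/35 = 9712.9881 rpm, dir flips to +; running = +9712.9881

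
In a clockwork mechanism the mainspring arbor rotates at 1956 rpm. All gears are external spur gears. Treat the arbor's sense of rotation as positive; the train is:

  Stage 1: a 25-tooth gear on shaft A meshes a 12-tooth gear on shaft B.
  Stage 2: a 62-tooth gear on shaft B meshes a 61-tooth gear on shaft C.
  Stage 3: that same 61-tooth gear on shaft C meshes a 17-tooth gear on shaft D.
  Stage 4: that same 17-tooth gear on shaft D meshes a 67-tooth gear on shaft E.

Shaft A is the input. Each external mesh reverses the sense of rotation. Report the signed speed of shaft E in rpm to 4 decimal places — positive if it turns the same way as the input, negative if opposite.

+3770.8955 rpm (same as input, |ω| = 3770.8955 rpm)

Stage 1 [25T→12T]: ω = 1956.0000×25/12 = 4075.0000 rpm, dir flips to −; running = −4075.0000
Stage 2 [62T→61T]: ω = 4075.0000×62/61 = 4141.8033 rpm, dir flips to +; running = +4141.8033
Stage 3 [61T→17T]: ω = 4141.8033×61/17 = 14861.7647 rpm, dir flips to −; running = −14861.7647
Stage 4 [17T→67T]: ω = 14861.7647×17/67 = 3770.8955 rpm, dir flips to +; running = +3770.8955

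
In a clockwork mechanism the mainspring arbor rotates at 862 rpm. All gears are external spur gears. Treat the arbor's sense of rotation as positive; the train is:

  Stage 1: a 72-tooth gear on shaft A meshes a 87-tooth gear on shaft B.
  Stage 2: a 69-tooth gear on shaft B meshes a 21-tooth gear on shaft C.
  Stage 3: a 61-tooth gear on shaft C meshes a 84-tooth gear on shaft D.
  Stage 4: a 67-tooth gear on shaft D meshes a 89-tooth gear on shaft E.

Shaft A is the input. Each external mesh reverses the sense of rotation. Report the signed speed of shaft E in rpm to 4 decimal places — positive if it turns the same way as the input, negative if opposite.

+1281.4027 rpm (same as input, |ω| = 1281.4027 rpm)

Stage 1 [72T→87T]: ω = 862.0000×72/87 = 713.3793 rpm, dir flips to −; running = −713.3793
Stage 2 [69T→21T]: ω = 713.3793×69/21 = 2343.9606 rpm, dir flips to +; running = +2343.9606
Stage 3 [61T→84T]: ω = 2343.9606×61/84 = 1702.1619 rpm, dir flips to −; running = −1702.1619
Stage 4 [67T→89T]: ω = 1702.1619×67/89 = 1281.4027 rpm, dir flips to +; running = +1281.4027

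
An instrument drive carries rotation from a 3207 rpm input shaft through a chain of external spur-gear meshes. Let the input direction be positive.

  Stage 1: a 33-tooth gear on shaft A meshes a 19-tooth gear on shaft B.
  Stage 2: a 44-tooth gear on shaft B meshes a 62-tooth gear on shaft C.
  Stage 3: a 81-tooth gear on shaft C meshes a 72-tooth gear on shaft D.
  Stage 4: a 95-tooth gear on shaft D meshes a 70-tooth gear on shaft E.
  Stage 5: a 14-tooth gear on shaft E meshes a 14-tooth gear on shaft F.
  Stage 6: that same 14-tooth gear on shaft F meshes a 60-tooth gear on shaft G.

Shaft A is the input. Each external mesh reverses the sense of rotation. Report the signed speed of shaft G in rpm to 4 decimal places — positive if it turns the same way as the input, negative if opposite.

+1408.2351 rpm (same as input, |ω| = 1408.2351 rpm)

Stage 1 [33T→19T]: ω = 3207.0000×33/19 = 5570.0526 rpm, dir flips to −; running = −5570.0526
Stage 2 [44T→62T]: ω = 5570.0526×44/62 = 3952.9406 rpm, dir flips to +; running = +3952.9406
Stage 3 [81T→72T]: ω = 3952.9406×81/72 = 4447.0581 rpm, dir flips to −; running = −4447.0581
Stage 4 [95T→70T]: ω = 4447.0581×95/70 = 6035.2932 rpm, dir flips to +; running = +6035.2932
Stage 5 [14T→14T]: ω = 6035.2932×14/14 = 6035.2932 rpm, dir flips to −; running = −6035.2932
Stage 6 [14T→60T]: ω = 6035.2932×14/60 = 1408.2351 rpm, dir flips to +; running = +1408.2351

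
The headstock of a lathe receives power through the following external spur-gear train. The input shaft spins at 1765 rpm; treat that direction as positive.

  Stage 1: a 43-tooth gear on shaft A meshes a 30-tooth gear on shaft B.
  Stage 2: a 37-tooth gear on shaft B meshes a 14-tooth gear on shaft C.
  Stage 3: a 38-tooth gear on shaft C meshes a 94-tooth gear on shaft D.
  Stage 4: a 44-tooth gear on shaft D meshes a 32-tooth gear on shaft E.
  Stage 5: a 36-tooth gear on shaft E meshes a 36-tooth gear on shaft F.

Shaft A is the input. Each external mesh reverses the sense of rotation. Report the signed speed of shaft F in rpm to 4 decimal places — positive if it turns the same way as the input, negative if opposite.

Stage 1 [43T→30T]: ω = 1765.0000×43/30 = 2529.8333 rpm, dir flips to −; running = −2529.8333
Stage 2 [37T→14T]: ω = 2529.8333×37/14 = 6685.9881 rpm, dir flips to +; running = +6685.9881
Stage 3 [38T→94T]: ω = 6685.9881×38/94 = 2702.8463 rpm, dir flips to −; running = −2702.8463
Stage 4 [44T→32T]: ω = 2702.8463×44/32 = 3716.4136 rpm, dir flips to +; running = +3716.4136
Stage 5 [36T→36T]: ω = 3716.4136×36/36 = 3716.4136 rpm, dir flips to −; running = −3716.4136

-3716.4136 rpm (opposite to input, |ω| = 3716.4136 rpm)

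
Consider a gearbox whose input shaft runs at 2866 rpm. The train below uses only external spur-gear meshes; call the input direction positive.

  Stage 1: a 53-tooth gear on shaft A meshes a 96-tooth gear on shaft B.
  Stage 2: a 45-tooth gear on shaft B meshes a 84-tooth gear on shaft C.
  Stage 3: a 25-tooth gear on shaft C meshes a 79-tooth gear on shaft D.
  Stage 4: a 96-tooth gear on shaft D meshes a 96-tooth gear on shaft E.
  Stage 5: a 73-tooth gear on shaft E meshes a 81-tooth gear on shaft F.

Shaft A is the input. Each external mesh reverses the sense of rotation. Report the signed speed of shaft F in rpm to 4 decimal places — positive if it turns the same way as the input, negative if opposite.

-241.7491 rpm (opposite to input, |ω| = 241.7491 rpm)

Stage 1 [53T→96T]: ω = 2866.0000×53/96 = 1582.2708 rpm, dir flips to −; running = −1582.2708
Stage 2 [45T→84T]: ω = 1582.2708×45/84 = 847.6451 rpm, dir flips to +; running = +847.6451
Stage 3 [25T→79T]: ω = 847.6451×25/79 = 268.2421 rpm, dir flips to −; running = −268.2421
Stage 4 [96T→96T]: ω = 268.2421×96/96 = 268.2421 rpm, dir flips to +; running = +268.2421
Stage 5 [73T→81T]: ω = 268.2421×73/81 = 241.7491 rpm, dir flips to −; running = −241.7491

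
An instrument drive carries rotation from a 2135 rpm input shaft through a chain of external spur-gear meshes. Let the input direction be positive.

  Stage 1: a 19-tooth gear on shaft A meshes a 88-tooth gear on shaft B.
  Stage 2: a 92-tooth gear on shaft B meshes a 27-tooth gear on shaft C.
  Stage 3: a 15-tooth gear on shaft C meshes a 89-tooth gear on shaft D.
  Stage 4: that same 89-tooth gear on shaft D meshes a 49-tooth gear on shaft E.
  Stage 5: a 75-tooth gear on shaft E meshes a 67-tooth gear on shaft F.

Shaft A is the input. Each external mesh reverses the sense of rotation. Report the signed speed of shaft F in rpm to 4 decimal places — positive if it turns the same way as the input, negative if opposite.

-538.2382 rpm (opposite to input, |ω| = 538.2382 rpm)

Stage 1 [19T→88T]: ω = 2135.0000×19/88 = 460.9659 rpm, dir flips to −; running = −460.9659
Stage 2 [92T→27T]: ω = 460.9659×92/27 = 1570.6987 rpm, dir flips to +; running = +1570.6987
Stage 3 [15T→89T]: ω = 1570.6987×15/89 = 264.7245 rpm, dir flips to −; running = −264.7245
Stage 4 [89T→49T]: ω = 264.7245×89/49 = 480.8261 rpm, dir flips to +; running = +480.8261
Stage 5 [75T→67T]: ω = 480.8261×75/67 = 538.2382 rpm, dir flips to −; running = −538.2382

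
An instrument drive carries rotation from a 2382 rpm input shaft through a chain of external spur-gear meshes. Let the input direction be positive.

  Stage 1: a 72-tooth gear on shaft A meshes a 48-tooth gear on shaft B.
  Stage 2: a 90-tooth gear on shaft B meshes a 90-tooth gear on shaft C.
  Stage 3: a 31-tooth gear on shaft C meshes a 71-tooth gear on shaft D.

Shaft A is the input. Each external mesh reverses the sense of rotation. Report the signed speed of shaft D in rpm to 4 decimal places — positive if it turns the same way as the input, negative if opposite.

Stage 1 [72T→48T]: ω = 2382.0000×72/48 = 3573.0000 rpm, dir flips to −; running = −3573.0000
Stage 2 [90T→90T]: ω = 3573.0000×90/90 = 3573.0000 rpm, dir flips to +; running = +3573.0000
Stage 3 [31T→71T]: ω = 3573.0000×31/71 = 1560.0423 rpm, dir flips to −; running = −1560.0423

-1560.0423 rpm (opposite to input, |ω| = 1560.0423 rpm)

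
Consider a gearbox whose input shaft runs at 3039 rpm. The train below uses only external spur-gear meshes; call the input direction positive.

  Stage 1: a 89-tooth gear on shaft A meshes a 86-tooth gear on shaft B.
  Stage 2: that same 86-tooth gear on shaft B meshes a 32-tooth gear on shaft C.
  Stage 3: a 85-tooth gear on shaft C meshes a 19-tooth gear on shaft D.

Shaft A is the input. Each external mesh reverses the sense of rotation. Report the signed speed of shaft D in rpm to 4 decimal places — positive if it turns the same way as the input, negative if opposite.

Stage 1 [89T→86T]: ω = 3039.0000×89/86 = 3145.0116 rpm, dir flips to −; running = −3145.0116
Stage 2 [86T→32T]: ω = 3145.0116×86/32 = 8452.2188 rpm, dir flips to +; running = +8452.2188
Stage 3 [85T→19T]: ω = 8452.2188×85/19 = 37812.5576 rpm, dir flips to −; running = −37812.5576

-37812.5576 rpm (opposite to input, |ω| = 37812.5576 rpm)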